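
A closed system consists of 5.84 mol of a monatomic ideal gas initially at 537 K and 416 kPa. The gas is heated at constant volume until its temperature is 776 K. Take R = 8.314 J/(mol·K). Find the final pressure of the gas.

601 kPa

V₁ = nRT₁/P₁ = 5.84×8.314×537/416 = 62.7 L.
Isochoric: V stays 62.7 L; P/T = const ⇒ T₂ = 776 K, P₂ = 601 kPa.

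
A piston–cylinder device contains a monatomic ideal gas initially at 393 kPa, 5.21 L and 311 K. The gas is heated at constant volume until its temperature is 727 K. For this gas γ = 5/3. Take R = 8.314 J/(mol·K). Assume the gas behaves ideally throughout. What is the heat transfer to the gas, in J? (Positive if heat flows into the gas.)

4110 J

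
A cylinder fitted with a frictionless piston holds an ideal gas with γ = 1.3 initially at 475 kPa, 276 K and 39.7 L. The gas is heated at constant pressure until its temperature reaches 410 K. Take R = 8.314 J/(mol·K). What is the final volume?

59.0 L

Isobaric: P stays 475 kPa; V/T = const ⇒ T₂ = 410 K, V₂ = 59.0 L.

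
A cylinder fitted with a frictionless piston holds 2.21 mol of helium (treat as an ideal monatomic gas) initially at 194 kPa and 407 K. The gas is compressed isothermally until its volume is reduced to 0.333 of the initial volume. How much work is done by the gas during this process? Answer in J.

V₁ = nRT₁/P₁ = 2.21×8.314×407/194 = 38.5 L.
Isothermal: T stays 407 K; PV = const ⇒ V₂ = 12.8 L, P₂ = 583 kPa.
W = nRT ln(V₂/V₁) = 2.21×8.314×407×ln(0.333) = -8220 J.

-8220 J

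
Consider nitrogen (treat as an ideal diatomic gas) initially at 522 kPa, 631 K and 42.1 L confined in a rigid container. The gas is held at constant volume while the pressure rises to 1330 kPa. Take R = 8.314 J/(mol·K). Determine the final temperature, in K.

1610 K

Isochoric: V stays 42.1 L; P/T = const ⇒ T₂ = 1610 K, P₂ = 1330 kPa.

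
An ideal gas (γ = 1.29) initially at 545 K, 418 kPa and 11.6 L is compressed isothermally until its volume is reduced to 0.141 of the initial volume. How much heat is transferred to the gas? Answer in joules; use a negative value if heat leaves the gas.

-9500 J

n = P₁V₁/(RT₁) = 418×11.6/(8.314×545) = 1.07 mol.
Isothermal: T stays 545 K; PV = const ⇒ V₂ = 1.64 L, P₂ = 2960 kPa.
ΔU = 0 (ideal gas, T constant).
W = nRT ln(V₂/V₁) = 1.07×8.314×545×ln(0.141) = -9500 J.
Q = ΔU + W = -9500 J.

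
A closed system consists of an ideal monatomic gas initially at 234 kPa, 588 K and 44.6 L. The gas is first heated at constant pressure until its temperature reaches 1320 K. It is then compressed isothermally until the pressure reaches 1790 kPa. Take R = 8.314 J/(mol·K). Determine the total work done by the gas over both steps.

n = P₁V₁/(RT₁) = 234×44.6/(8.314×588) = 2.13 mol.
Step 1 — Isobaric: P stays 234 kPa; V/T = const ⇒ T₂ = 1320 K, V₂ = 100 L.
W = PΔV = 234×(100−44.6) kPa·L = 13000 J.
ΔU = nCvΔT = 2.13×12.5×(1320−588) = 19500 J.
Q = ΔU + W = nCpΔT = 32500 J.
State after step 1: P = 234 kPa, V = 100 L, T = 1320 K.
Step 2 — Isothermal: T stays 1320 K; PV = const ⇒ V₂ = 13.1 L, P₂ = 1790 kPa.
ΔU = 0 (ideal gas, T constant).
W = nRT ln(V₂/V₁) = 2.13×8.314×1320×ln(0.131) = -47700 J.
Q = ΔU + W = -47700 J.
Net over both steps: W = -34700 J, Q = -15200 J, ΔU = 19500 J.

-34700 J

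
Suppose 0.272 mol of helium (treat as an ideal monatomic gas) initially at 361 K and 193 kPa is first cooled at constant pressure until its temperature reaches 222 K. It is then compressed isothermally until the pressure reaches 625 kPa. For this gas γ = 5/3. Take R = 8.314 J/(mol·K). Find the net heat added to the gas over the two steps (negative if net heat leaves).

-1380 J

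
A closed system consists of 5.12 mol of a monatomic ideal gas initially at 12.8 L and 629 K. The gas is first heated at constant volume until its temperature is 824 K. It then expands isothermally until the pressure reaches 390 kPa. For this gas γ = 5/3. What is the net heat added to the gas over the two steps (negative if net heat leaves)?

80800 J

P₁ = nRT₁/V₁ = 5.12×8.314×629/12.8 = 2090 kPa.
Step 1 — Isochoric: V stays 12.8 L; P/T = const ⇒ T₂ = 824 K, P₂ = 2740 kPa.
W = 0 (no volume change).
ΔU = nCvΔT = 5.12×12.5×(824−629) = 12500 J.
Q = ΔU = 12500 J.
State after step 1: P = 2740 kPa, V = 12.8 L, T = 824 K.
Step 2 — Isothermal: T stays 824 K; PV = const ⇒ V₂ = 89.9 L, P₂ = 390 kPa.
ΔU = 0 (ideal gas, T constant).
W = nRT ln(V₂/V₁) = 5.12×8.314×824×ln(7.03) = 68400 J.
Q = ΔU + W = 68400 J.
Net over both steps: W = 68400 J, Q = 80800 J, ΔU = 12500 J.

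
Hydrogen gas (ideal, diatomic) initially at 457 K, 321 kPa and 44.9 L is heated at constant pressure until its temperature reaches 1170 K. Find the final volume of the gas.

Isobaric: P stays 321 kPa; V/T = const ⇒ T₂ = 1170 K, V₂ = 115 L.

115 L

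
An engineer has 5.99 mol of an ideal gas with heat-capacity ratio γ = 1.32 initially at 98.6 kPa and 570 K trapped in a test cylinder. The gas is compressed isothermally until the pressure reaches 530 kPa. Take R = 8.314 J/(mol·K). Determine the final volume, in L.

53.6 L

V₁ = nRT₁/P₁ = 5.99×8.314×570/98.6 = 288 L.
Isothermal: T stays 570 K; PV = const ⇒ V₂ = 53.6 L, P₂ = 530 kPa.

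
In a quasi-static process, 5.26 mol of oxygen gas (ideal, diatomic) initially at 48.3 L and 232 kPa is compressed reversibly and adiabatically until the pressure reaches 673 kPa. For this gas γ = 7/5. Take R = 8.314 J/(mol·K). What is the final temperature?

T₁ = P₁V₁/(nR) = 232×48.3/(5.26×8.314) = 256 K.
Adiabatic: T₂/T₁ = (P₂/P₁)^((γ−1)/γ) ⇒ T₂ = 256×(2.90)^0.286 = 347 K; V₂ = 22.6 L.

347 K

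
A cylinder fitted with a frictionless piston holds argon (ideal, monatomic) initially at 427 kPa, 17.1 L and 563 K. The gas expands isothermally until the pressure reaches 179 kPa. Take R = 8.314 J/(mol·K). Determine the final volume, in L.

Isothermal: T stays 563 K; PV = const ⇒ V₂ = 40.8 L, P₂ = 179 kPa.

40.8 L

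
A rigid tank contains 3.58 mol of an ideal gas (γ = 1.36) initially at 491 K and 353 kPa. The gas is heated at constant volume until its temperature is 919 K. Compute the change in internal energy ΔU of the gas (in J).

V₁ = nRT₁/P₁ = 3.58×8.314×491/353 = 41.4 L.
Isochoric: V stays 41.4 L; P/T = const ⇒ T₂ = 919 K, P₂ = 661 kPa.
For an ideal gas ΔU = nCvΔT with Cv = R/(γ−1) = 23.1 J/(mol·K).
ΔU = 3.58×23.1×(919−491) = 35400 J.

35400 J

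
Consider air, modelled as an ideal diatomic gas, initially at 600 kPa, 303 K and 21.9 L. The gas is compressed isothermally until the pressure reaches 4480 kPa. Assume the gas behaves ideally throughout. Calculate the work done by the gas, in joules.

-26400 J

n = P₁V₁/(RT₁) = 600×21.9/(8.314×303) = 5.22 mol.
Isothermal: T stays 303 K; PV = const ⇒ V₂ = 2.93 L, P₂ = 4480 kPa.
W = nRT ln(V₂/V₁) = 5.22×8.314×303×ln(0.134) = -26400 J.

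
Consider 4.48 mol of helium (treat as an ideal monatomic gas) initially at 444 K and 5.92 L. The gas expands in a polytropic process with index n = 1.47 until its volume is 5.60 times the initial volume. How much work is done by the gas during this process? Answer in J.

19500 J

P₁ = nRT₁/V₁ = 4.48×8.314×444/5.92 = 2790 kPa.
Polytropic n=1.47: T₂ = T₁(V₁/V₂)^(n−1) = 444×(0.179)^0.47 = 198 K; P₂ = P₁(V₁/V₂)^n = 222 kPa.
W = (P₁V₁−P₂V₂)/(n−1) = (2790×5.92−222×33.2)/0.47 = 19500 J.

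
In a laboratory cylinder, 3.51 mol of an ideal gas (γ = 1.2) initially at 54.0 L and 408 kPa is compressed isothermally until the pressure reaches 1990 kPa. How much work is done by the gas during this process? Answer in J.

T₁ = P₁V₁/(nR) = 408×54.0/(3.51×8.314) = 755 K.
Isothermal: T stays 755 K; PV = const ⇒ V₂ = 11.1 L, P₂ = 1990 kPa.
W = nRT ln(V₂/V₁) = 3.51×8.314×755×ln(0.205) = -34900 J.

-34900 J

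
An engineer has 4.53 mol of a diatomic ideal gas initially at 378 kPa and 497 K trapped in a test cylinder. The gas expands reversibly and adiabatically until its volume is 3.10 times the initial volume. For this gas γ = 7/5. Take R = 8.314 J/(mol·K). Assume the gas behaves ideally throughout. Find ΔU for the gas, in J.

-17000 J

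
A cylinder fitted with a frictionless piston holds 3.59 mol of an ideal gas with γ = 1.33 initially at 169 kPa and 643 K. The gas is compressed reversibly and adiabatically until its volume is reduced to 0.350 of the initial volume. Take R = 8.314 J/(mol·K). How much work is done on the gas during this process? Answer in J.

V₁ = nRT₁/P₁ = 3.59×8.314×643/169 = 114 L.
Adiabatic: TV^(γ−1) = const ⇒ T₂ = 643×(2.86)^0.330 = 909 K; PV^γ = const ⇒ P₂ = 683 kPa.
ΔU = nCvΔT = 3.59×25.2×(909−643) = 24100 J.
Q = 0 for an adiabatic process, so W = −ΔU = -24100 J.
Work done on the gas = −W_by = 24100 J.

24100 J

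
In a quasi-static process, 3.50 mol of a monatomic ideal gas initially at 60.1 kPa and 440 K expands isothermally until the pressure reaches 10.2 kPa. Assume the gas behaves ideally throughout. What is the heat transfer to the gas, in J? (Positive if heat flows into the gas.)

22700 J

V₁ = nRT₁/P₁ = 3.50×8.314×440/60.1 = 213 L.
Isothermal: T stays 440 K; PV = const ⇒ V₂ = 1260 L, P₂ = 10.2 kPa.
ΔU = 0 (ideal gas, T constant).
W = nRT ln(V₂/V₁) = 3.50×8.314×440×ln(5.89) = 22700 J.
Q = ΔU + W = 22700 J.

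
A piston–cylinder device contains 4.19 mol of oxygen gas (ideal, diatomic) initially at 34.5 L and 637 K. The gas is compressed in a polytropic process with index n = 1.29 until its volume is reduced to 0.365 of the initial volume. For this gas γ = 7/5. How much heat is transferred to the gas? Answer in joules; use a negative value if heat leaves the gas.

-7140 J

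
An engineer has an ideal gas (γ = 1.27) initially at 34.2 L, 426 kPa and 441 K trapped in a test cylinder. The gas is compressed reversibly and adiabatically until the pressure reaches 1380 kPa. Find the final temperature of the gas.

566 K

Adiabatic: T₂/T₁ = (P₂/P₁)^((γ−1)/γ) ⇒ T₂ = 441×(3.24)^0.213 = 566 K; V₂ = 13.6 L.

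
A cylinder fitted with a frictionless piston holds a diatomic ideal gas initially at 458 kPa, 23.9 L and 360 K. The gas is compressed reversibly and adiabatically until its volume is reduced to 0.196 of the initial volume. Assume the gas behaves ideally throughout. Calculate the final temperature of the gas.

Adiabatic: TV^(γ−1) = const ⇒ T₂ = 360×(5.10)^0.400 = 691 K; PV^γ = const ⇒ P₂ = 4480 kPa.

691 K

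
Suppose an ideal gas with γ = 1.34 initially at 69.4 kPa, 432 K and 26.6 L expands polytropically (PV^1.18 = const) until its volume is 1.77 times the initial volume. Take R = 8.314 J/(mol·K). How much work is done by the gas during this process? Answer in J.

n = P₁V₁/(RT₁) = 69.4×26.6/(8.314×432) = 0.514 mol.
Polytropic n=1.18: T₂ = T₁(V₁/V₂)^(n−1) = 432×(0.565)^0.18 = 390 K; P₂ = P₁(V₁/V₂)^n = 35.4 kPa.
W = (P₁V₁−P₂V₂)/(n−1) = (69.4×26.6−35.4×47.1)/0.18 = 1000 J.

1000 J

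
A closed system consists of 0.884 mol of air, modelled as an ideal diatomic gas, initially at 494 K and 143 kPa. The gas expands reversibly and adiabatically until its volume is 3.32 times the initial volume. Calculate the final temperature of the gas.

306 K

V₁ = nRT₁/P₁ = 0.884×8.314×494/143 = 25.4 L.
Adiabatic: TV^(γ−1) = const ⇒ T₂ = 494×(0.301)^0.400 = 306 K; PV^γ = const ⇒ P₂ = 26.7 kPa.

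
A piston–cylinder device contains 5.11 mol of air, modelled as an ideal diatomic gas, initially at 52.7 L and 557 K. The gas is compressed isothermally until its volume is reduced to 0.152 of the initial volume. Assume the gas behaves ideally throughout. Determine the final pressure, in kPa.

P₁ = nRT₁/V₁ = 5.11×8.314×557/52.7 = 449 kPa.
Isothermal: T stays 557 K; PV = const ⇒ V₂ = 8.01 L, P₂ = 2950 kPa.

2950 kPa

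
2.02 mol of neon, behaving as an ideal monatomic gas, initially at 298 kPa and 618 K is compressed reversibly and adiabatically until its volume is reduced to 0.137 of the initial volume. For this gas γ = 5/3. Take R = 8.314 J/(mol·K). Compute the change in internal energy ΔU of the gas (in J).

43000 J

V₁ = nRT₁/P₁ = 2.02×8.314×618/298 = 34.8 L.
Adiabatic: TV^(γ−1) = const ⇒ T₂ = 618×(7.30)^0.667 = 2330 K; PV^γ = const ⇒ P₂ = 8180 kPa.
For an ideal gas ΔU = nCvΔT with Cv = (3/2)R = 12.5 J/(mol·K).
ΔU = 2.02×12.5×(2330−618) = 43000 J.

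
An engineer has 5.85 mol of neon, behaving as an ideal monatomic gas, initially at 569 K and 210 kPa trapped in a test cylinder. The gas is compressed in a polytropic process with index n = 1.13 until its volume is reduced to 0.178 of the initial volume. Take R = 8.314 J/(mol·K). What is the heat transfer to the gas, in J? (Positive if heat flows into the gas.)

V₁ = nRT₁/P₁ = 5.85×8.314×569/210 = 132 L.
Polytropic n=1.13: T₂ = T₁(V₁/V₂)^(n−1) = 569×(5.62)^0.13 = 712 K; P₂ = P₁(V₁/V₂)^n = 1480 kPa.
W = (P₁V₁−P₂V₂)/(n−1) = (210×132−1480×23.5)/0.13 = -53500 J.
ΔU = nCvΔT = 5.85×12.5×(712−569) = 10400 J.
Q = ΔU + W = -43100 J.

-43100 J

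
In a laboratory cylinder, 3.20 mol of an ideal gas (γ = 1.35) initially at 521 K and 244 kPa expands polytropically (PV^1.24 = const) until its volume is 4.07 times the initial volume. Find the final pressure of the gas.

42.8 kPa

V₁ = nRT₁/P₁ = 3.20×8.314×521/244 = 56.8 L.
Polytropic n=1.24: T₂ = T₁(V₁/V₂)^(n−1) = 521×(0.246)^0.24 = 372 K; P₂ = P₁(V₁/V₂)^n = 42.8 kPa.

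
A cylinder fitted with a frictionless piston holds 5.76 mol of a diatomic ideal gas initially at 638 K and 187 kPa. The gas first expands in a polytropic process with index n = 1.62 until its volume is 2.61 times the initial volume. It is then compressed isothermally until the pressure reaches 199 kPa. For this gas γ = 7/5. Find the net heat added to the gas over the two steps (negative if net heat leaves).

V₁ = nRT₁/P₁ = 5.76×8.314×638/187 = 163 L.
Step 1 — Polytropic n=1.62: T₂ = T₁(V₁/V₂)^(n−1) = 638×(0.383)^0.62 = 352 K; P₂ = P₁(V₁/V₂)^n = 39.5 kPa.
W = (P₁V₁−P₂V₂)/(n−1) = (187×163−39.5×426)/0.62 = 22100 J.
ΔU = nCvΔT = 5.76×20.8×(352−638) = -34200 J.
Q = ΔU + W = -12200 J.
State after step 1: P = 39.5 kPa, V = 426 L, T = 352 K.
Step 2 — Isothermal: T stays 352 K; PV = const ⇒ V₂ = 84.7 L, P₂ = 199 kPa.
ΔU = 0 (ideal gas, T constant).
W = nRT ln(V₂/V₁) = 5.76×8.314×352×ln(0.199) = -27200 J.
Q = ΔU + W = -27200 J.
Net over both steps: W = -5150 J, Q = -39400 J, ΔU = -34200 J.

-39400 J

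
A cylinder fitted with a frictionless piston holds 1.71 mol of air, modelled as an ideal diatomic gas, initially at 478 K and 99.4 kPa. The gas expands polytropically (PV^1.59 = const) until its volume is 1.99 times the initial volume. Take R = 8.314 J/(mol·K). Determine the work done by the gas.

3840 J

V₁ = nRT₁/P₁ = 1.71×8.314×478/99.4 = 68.4 L.
Polytropic n=1.59: T₂ = T₁(V₁/V₂)^(n−1) = 478×(0.503)^0.59 = 318 K; P₂ = P₁(V₁/V₂)^n = 33.3 kPa.
W = (P₁V₁−P₂V₂)/(n−1) = (99.4×68.4−33.3×136)/0.59 = 3840 J.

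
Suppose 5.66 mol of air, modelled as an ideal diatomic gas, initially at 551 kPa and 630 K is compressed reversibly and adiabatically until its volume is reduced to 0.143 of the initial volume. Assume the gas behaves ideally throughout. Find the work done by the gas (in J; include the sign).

V₁ = nRT₁/P₁ = 5.66×8.314×630/551 = 53.8 L.
Adiabatic: TV^(γ−1) = const ⇒ T₂ = 630×(6.99)^0.400 = 1370 K; PV^γ = const ⇒ P₂ = 8390 kPa.
ΔU = nCvΔT = 5.66×20.8×(1370−630) = 87200 J.
Q = 0 for an adiabatic process, so W = −ΔU = -87200 J.

-87200 J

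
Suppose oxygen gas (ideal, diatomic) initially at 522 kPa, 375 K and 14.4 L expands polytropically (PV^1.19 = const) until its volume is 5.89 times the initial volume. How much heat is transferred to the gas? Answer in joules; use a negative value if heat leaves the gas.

5940 J

n = P₁V₁/(RT₁) = 522×14.4/(8.314×375) = 2.41 mol.
Polytropic n=1.19: T₂ = T₁(V₁/V₂)^(n−1) = 375×(0.170)^0.19 = 268 K; P₂ = P₁(V₁/V₂)^n = 63.3 kPa.
W = (P₁V₁−P₂V₂)/(n−1) = (522×14.4−63.3×84.8)/0.19 = 11300 J.
ΔU = nCvΔT = 2.41×20.8×(268−375) = -5380 J.
Q = ΔU + W = 5940 J.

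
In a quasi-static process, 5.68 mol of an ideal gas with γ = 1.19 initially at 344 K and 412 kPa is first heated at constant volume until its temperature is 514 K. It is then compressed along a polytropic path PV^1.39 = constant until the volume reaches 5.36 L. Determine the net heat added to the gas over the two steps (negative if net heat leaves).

V₁ = nRT₁/P₁ = 5.68×8.314×344/412 = 39.4 L.
Step 1 — Isochoric: V stays 39.4 L; P/T = const ⇒ T₂ = 514 K, P₂ = 616 kPa.
W = 0 (no volume change).
ΔU = nCvΔT = 5.68×43.8×(514−344) = 42300 J.
Q = ΔU = 42300 J.
State after step 1: P = 616 kPa, V = 39.4 L, T = 514 K.
Step 2 — Polytropic n=1.39: T₂ = T₁(V₁/V₂)^(n−1) = 514×(7.36)^0.39 = 1120 K; P₂ = P₁(V₁/V₂)^n = 9860 kPa.
W = (P₁V₁−P₂V₂)/(n−1) = (616×39.4−9860×5.36)/0.39 = -73300 J.
ΔU = nCvΔT = 5.68×43.8×(1120−514) = 150000 J.
Q = ΔU + W = 77200 J.
Net over both steps: W = -73300 J, Q = 119000 J, ΔU = 193000 J.

119000 J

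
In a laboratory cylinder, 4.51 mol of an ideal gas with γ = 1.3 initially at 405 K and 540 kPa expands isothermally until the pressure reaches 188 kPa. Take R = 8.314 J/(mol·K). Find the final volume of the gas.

V₁ = nRT₁/P₁ = 4.51×8.314×405/540 = 28.1 L.
Isothermal: T stays 405 K; PV = const ⇒ V₂ = 80.8 L, P₂ = 188 kPa.

80.8 L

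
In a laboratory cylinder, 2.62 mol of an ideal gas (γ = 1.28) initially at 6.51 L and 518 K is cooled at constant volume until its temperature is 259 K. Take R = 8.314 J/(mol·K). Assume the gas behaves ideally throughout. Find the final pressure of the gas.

P₁ = nRT₁/V₁ = 2.62×8.314×518/6.51 = 1730 kPa.
Isochoric: V stays 6.51 L; P/T = const ⇒ T₂ = 259 K, P₂ = 867 kPa.

867 kPa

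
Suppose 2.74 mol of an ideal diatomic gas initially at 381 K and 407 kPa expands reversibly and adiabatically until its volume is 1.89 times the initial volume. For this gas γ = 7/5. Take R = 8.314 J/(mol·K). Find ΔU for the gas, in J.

V₁ = nRT₁/P₁ = 2.74×8.314×381/407 = 21.3 L.
Adiabatic: TV^(γ−1) = const ⇒ T₂ = 381×(0.529)^0.400 = 295 K; PV^γ = const ⇒ P₂ = 167 kPa.
For an ideal gas ΔU = nCvΔT with Cv = (5/2)R = 20.8 J/(mol·K).
ΔU = 2.74×20.8×(295−381) = -4880 J.

-4880 J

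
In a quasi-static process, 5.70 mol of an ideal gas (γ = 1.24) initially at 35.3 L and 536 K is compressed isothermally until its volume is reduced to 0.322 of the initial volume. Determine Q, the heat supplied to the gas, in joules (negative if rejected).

-28800 J

P₁ = nRT₁/V₁ = 5.70×8.314×536/35.3 = 720 kPa.
Isothermal: T stays 536 K; PV = const ⇒ V₂ = 11.4 L, P₂ = 2230 kPa.
ΔU = 0 (ideal gas, T constant).
W = nRT ln(V₂/V₁) = 5.70×8.314×536×ln(0.322) = -28800 J.
Q = ΔU + W = -28800 J.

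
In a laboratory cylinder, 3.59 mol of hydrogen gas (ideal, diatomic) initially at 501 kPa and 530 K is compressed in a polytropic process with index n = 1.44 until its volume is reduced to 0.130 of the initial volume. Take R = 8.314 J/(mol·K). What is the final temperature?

V₁ = nRT₁/P₁ = 3.59×8.314×530/501 = 31.6 L.
Polytropic n=1.44: T₂ = T₁(V₁/V₂)^(n−1) = 530×(7.69)^0.44 = 1300 K; P₂ = P₁(V₁/V₂)^n = 9460 kPa.

1300 K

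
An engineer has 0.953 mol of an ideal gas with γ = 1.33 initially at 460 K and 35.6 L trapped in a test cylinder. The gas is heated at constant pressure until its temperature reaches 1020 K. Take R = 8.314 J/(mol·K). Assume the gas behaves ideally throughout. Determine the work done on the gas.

P₁ = nRT₁/V₁ = 0.953×8.314×460/35.6 = 102 kPa.
Isobaric: P stays 102 kPa; V/T = const ⇒ T₂ = 1020 K, V₂ = 78.9 L.
W = PΔV = 102×(78.9−35.6) kPa·L = 4440 J.
Work done on the gas = −W_by = -4440 J.

-4440 J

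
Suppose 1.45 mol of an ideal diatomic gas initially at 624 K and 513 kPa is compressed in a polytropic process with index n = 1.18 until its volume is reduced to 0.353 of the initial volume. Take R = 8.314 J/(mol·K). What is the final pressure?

1750 kPa

V₁ = nRT₁/P₁ = 1.45×8.314×624/513 = 14.7 L.
Polytropic n=1.18: T₂ = T₁(V₁/V₂)^(n−1) = 624×(2.83)^0.18 = 753 K; P₂ = P₁(V₁/V₂)^n = 1750 kPa.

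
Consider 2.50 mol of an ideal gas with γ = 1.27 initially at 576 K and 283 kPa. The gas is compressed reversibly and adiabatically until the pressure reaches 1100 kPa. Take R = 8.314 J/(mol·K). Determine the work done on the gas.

14800 J

V₁ = nRT₁/P₁ = 2.50×8.314×576/283 = 42.3 L.
Adiabatic: T₂/T₁ = (P₂/P₁)^((γ−1)/γ) ⇒ T₂ = 576×(3.89)^0.213 = 769 K; V₂ = 14.5 L.
ΔU = nCvΔT = 2.50×30.8×(769−576) = 14800 J.
Q = 0 for an adiabatic process, so W = −ΔU = -14800 J.
Work done on the gas = −W_by = 14800 J.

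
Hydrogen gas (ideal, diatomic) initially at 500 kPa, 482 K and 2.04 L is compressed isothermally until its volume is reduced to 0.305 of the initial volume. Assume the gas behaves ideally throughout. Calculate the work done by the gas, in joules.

-1210 J

n = P₁V₁/(RT₁) = 500×2.04/(8.314×482) = 0.255 mol.
Isothermal: T stays 482 K; PV = const ⇒ V₂ = 0.622 L, P₂ = 1640 kPa.
W = nRT ln(V₂/V₁) = 0.255×8.314×482×ln(0.305) = -1210 J.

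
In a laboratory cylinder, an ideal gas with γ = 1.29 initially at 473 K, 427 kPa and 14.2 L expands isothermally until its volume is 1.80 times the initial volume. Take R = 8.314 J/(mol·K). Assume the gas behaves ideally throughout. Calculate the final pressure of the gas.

237 kPa

Isothermal: T stays 473 K; PV = const ⇒ V₂ = 25.6 L, P₂ = 237 kPa.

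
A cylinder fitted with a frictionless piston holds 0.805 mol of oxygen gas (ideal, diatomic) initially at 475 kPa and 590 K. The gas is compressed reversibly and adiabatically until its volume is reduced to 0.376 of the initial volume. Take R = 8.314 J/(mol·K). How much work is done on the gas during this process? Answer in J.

4730 J

V₁ = nRT₁/P₁ = 0.805×8.314×590/475 = 8.31 L.
Adiabatic: TV^(γ−1) = const ⇒ T₂ = 590×(2.66)^0.400 = 873 K; PV^γ = const ⇒ P₂ = 1870 kPa.
ΔU = nCvΔT = 0.805×20.8×(873−590) = 4730 J.
Q = 0 for an adiabatic process, so W = −ΔU = -4730 J.
Work done on the gas = −W_by = 4730 J.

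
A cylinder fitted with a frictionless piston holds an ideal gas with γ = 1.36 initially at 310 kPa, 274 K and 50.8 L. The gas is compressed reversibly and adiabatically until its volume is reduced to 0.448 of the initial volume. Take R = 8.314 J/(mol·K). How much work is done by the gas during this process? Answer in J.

-14700 J

n = P₁V₁/(RT₁) = 310×50.8/(8.314×274) = 6.91 mol.
Adiabatic: TV^(γ−1) = const ⇒ T₂ = 274×(2.23)^0.360 = 366 K; PV^γ = const ⇒ P₂ = 924 kPa.
ΔU = nCvΔT = 6.91×23.1×(366−274) = 14700 J.
Q = 0 for an adiabatic process, so W = −ΔU = -14700 J.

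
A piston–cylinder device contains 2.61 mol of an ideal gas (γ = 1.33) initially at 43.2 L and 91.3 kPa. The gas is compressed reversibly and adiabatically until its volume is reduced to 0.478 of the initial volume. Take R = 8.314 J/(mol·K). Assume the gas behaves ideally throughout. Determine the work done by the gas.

-3300 J

T₁ = P₁V₁/(nR) = 91.3×43.2/(2.61×8.314) = 182 K.
Adiabatic: TV^(γ−1) = const ⇒ T₂ = 182×(2.09)^0.330 = 232 K; PV^γ = const ⇒ P₂ = 244 kPa.
ΔU = nCvΔT = 2.61×25.2×(232−182) = 3300 J.
Q = 0 for an adiabatic process, so W = −ΔU = -3300 J.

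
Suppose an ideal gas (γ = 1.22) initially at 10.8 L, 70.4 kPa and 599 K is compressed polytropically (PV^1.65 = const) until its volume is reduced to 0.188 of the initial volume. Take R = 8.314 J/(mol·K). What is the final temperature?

1780 K

Polytropic n=1.65: T₂ = T₁(V₁/V₂)^(n−1) = 599×(5.32)^0.65 = 1780 K; P₂ = P₁(V₁/V₂)^n = 1110 kPa.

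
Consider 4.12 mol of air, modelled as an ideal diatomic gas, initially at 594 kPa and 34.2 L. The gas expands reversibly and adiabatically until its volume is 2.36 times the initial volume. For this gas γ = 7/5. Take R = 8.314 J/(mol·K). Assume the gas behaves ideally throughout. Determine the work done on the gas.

T₁ = P₁V₁/(nR) = 594×34.2/(4.12×8.314) = 593 K.
Adiabatic: TV^(γ−1) = const ⇒ T₂ = 593×(0.424)^0.400 = 421 K; PV^γ = const ⇒ P₂ = 179 kPa.
ΔU = nCvΔT = 4.12×20.8×(421−593) = -14800 J.
Q = 0 for an adiabatic process, so W = −ΔU = 14800 J.
Work done on the gas = −W_by = -14800 J.

-14800 J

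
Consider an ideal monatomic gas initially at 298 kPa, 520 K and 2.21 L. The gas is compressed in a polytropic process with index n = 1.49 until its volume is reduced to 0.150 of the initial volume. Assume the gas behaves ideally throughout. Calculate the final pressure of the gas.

Polytropic n=1.49: T₂ = T₁(V₁/V₂)^(n−1) = 520×(6.67)^0.49 = 1320 K; P₂ = P₁(V₁/V₂)^n = 5030 kPa.

5030 kPa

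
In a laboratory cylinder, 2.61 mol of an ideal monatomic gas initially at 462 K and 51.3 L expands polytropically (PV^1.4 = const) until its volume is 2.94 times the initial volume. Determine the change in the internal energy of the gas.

P₁ = nRT₁/V₁ = 2.61×8.314×462/51.3 = 195 kPa.
Polytropic n=1.4: T₂ = T₁(V₁/V₂)^(n−1) = 462×(0.340)^0.40 = 300 K; P₂ = P₁(V₁/V₂)^n = 43.2 kPa.
For an ideal gas ΔU = nCvΔT with Cv = (3/2)R = 12.5 J/(mol·K).
ΔU = 2.61×12.5×(300−462) = -5270 J.

-5270 J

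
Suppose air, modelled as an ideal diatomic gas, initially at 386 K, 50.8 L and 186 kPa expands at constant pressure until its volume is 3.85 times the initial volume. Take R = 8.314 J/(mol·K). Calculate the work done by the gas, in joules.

26900 J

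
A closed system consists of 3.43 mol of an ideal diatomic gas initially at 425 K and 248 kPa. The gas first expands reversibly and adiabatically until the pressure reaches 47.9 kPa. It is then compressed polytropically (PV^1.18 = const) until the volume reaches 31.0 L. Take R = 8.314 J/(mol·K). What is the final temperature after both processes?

V₁ = nRT₁/P₁ = 3.43×8.314×425/248 = 48.9 L.
Step 1 — Adiabatic: T₂/T₁ = (P₂/P₁)^((γ−1)/γ) ⇒ T₂ = 425×(0.193)^0.286 = 266 K; V₂ = 158 L.
ΔU = nCvΔT = 3.43×20.8×(266−425) = -11400 J.
Q = 0 for an adiabatic process, so W = −ΔU = 11400 J.
State after step 1: P = 47.9 kPa, V = 158 L, T = 266 K.
Step 2 — Polytropic n=1.18: T₂ = T₁(V₁/V₂)^(n−1) = 266×(5.10)^0.18 = 356 K; P₂ = P₁(V₁/V₂)^n = 328 kPa.
W = (P₁V₁−P₂V₂)/(n−1) = (47.9×158−328×31.0)/0.18 = -14300 J.
ΔU = nCvΔT = 3.43×20.8×(356−266) = 6460 J.
Q = ΔU + W = -7890 J.
Net over both steps: W = -2990 J, Q = -7890 J, ΔU = -4900 J.

356 K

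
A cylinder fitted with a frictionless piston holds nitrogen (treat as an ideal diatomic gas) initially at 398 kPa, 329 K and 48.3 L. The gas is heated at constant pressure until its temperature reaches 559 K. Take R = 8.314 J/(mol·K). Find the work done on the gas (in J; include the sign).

-13400 J

n = P₁V₁/(RT₁) = 398×48.3/(8.314×329) = 7.03 mol.
Isobaric: P stays 398 kPa; V/T = const ⇒ T₂ = 559 K, V₂ = 82.1 L.
W = PΔV = 398×(82.1−48.3) kPa·L = 13400 J.
Work done on the gas = −W_by = -13400 J.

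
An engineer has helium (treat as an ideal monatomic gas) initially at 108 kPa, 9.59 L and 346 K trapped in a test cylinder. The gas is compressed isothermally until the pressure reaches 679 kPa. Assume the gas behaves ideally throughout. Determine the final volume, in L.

1.53 L

Isothermal: T stays 346 K; PV = const ⇒ V₂ = 1.53 L, P₂ = 679 kPa.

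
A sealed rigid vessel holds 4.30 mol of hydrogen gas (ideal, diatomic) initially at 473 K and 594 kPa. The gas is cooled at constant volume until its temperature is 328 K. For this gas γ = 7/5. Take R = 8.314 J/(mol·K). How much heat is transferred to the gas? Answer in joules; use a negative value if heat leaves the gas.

V₁ = nRT₁/P₁ = 4.30×8.314×473/594 = 28.5 L.
Isochoric: V stays 28.5 L; P/T = const ⇒ T₂ = 328 K, P₂ = 412 kPa.
W = 0 (no volume change).
ΔU = nCvΔT = 4.30×20.8×(328−473) = -13000 J.
Q = ΔU = -13000 J.

-13000 J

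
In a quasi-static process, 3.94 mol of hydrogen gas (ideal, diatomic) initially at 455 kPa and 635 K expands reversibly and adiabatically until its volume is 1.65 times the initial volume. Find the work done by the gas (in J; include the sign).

V₁ = nRT₁/P₁ = 3.94×8.314×635/455 = 45.7 L.
Adiabatic: TV^(γ−1) = const ⇒ T₂ = 635×(0.606)^0.400 = 520 K; PV^γ = const ⇒ P₂ = 226 kPa.
ΔU = nCvΔT = 3.94×20.8×(520−635) = -9440 J.
Q = 0 for an adiabatic process, so W = −ΔU = 9440 J.

9440 J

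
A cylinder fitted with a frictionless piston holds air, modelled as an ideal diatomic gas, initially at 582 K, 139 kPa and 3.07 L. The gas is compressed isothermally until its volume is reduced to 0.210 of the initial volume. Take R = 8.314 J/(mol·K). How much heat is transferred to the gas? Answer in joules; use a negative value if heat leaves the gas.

n = P₁V₁/(RT₁) = 139×3.07/(8.314×582) = 0.0882 mol.
Isothermal: T stays 582 K; PV = const ⇒ V₂ = 0.645 L, P₂ = 662 kPa.
ΔU = 0 (ideal gas, T constant).
W = nRT ln(V₂/V₁) = 0.0882×8.314×582×ln(0.210) = -666 J.
Q = ΔU + W = -666 J.

-666 J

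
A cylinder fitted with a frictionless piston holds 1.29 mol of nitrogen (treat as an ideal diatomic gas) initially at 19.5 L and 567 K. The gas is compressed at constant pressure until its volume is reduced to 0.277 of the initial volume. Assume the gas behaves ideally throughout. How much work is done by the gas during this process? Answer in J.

-4400 J

P₁ = nRT₁/V₁ = 1.29×8.314×567/19.5 = 312 kPa.
Isobaric: P stays 312 kPa; V/T = const ⇒ T₂ = 157 K, V₂ = 5.40 L.
W = PΔV = 312×(5.40−19.5) kPa·L = -4400 J.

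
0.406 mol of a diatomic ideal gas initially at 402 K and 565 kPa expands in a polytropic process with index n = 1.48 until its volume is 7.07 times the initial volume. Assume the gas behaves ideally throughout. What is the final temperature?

V₁ = nRT₁/P₁ = 0.406×8.314×402/565 = 2.40 L.
Polytropic n=1.48: T₂ = T₁(V₁/V₂)^(n−1) = 402×(0.141)^0.48 = 157 K; P₂ = P₁(V₁/V₂)^n = 31.3 kPa.

157 K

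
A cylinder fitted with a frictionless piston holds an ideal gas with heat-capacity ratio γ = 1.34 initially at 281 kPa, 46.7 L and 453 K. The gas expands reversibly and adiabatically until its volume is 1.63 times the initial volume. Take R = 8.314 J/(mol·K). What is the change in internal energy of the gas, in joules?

-5910 J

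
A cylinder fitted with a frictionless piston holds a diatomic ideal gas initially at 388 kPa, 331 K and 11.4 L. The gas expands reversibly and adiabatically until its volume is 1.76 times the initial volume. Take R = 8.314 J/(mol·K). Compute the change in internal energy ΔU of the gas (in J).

-2240 J

n = P₁V₁/(RT₁) = 388×11.4/(8.314×331) = 1.61 mol.
Adiabatic: TV^(γ−1) = const ⇒ T₂ = 331×(0.568)^0.400 = 264 K; PV^γ = const ⇒ P₂ = 176 kPa.
For an ideal gas ΔU = nCvΔT with Cv = (5/2)R = 20.8 J/(mol·K).
ΔU = 1.61×20.8×(264−331) = -2240 J.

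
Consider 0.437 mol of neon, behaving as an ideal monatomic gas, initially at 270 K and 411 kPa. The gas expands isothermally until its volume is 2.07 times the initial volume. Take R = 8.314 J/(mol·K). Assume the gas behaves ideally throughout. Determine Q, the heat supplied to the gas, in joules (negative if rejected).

V₁ = nRT₁/P₁ = 0.437×8.314×270/411 = 2.39 L.
Isothermal: T stays 270 K; PV = const ⇒ V₂ = 4.94 L, P₂ = 199 kPa.
ΔU = 0 (ideal gas, T constant).
W = nRT ln(V₂/V₁) = 0.437×8.314×270×ln(2.07) = 714 J.
Q = ΔU + W = 714 J.

714 J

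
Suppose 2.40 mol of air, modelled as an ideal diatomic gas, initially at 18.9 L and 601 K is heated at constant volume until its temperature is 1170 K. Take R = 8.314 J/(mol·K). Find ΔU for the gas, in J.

P₁ = nRT₁/V₁ = 2.40×8.314×601/18.9 = 635 kPa.
Isochoric: V stays 18.9 L; P/T = const ⇒ T₂ = 1170 K, P₂ = 1240 kPa.
For an ideal gas ΔU = nCvΔT with Cv = (5/2)R = 20.8 J/(mol·K).
ΔU = 2.40×20.8×(1170−601) = 28400 J.

28400 J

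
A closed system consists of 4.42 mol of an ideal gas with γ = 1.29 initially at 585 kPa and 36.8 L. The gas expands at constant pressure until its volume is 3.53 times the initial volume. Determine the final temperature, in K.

2070 K

T₁ = P₁V₁/(nR) = 585×36.8/(4.42×8.314) = 586 K.
Isobaric: P stays 585 kPa; V/T = const ⇒ T₂ = 2070 K, V₂ = 130 L.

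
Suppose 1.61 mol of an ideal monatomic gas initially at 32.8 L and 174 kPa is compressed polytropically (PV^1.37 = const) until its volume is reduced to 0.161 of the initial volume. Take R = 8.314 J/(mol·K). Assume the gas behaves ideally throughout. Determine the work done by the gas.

T₁ = P₁V₁/(nR) = 174×32.8/(1.61×8.314) = 426 K.
Polytropic n=1.37: T₂ = T₁(V₁/V₂)^(n−1) = 426×(6.21)^0.37 = 838 K; P₂ = P₁(V₁/V₂)^n = 2120 kPa.
W = (P₁V₁−P₂V₂)/(n−1) = (174×32.8−2120×5.28)/0.37 = -14900 J.

-14900 J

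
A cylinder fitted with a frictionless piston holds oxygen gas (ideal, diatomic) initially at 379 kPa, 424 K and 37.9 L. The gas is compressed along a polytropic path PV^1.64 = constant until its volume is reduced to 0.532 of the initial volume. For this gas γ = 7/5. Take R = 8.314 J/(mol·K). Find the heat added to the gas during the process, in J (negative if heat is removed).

6700 J

n = P₁V₁/(RT₁) = 379×37.9/(8.314×424) = 4.07 mol.
Polytropic n=1.64: T₂ = T₁(V₁/V₂)^(n−1) = 424×(1.88)^0.64 = 635 K; P₂ = P₁(V₁/V₂)^n = 1070 kPa.
W = (P₁V₁−P₂V₂)/(n−1) = (379×37.9−1070×20.2)/0.64 = -11200 J.
ΔU = nCvΔT = 4.07×20.8×(635−424) = 17900 J.
Q = ΔU + W = 6700 J.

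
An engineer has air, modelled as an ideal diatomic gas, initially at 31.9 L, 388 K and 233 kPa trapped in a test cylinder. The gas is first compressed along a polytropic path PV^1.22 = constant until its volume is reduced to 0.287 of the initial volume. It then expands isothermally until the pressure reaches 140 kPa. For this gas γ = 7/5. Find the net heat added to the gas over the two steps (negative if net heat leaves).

15100 J

n = P₁V₁/(RT₁) = 233×31.9/(8.314×388) = 2.30 mol.
Step 1 — Polytropic n=1.22: T₂ = T₁(V₁/V₂)^(n−1) = 388×(3.48)^0.22 = 511 K; P₂ = P₁(V₁/V₂)^n = 1070 kPa.
W = (P₁V₁−P₂V₂)/(n−1) = (233×31.9−1070×9.16)/0.22 = -10700 J.
ΔU = nCvΔT = 2.30×20.8×(511−388) = 5870 J.
Q = ΔU + W = -4800 J.
State after step 1: P = 1070 kPa, V = 9.16 L, T = 511 K.
Step 2 — Isothermal: T stays 511 K; PV = const ⇒ V₂ = 69.9 L, P₂ = 140 kPa.
ΔU = 0 (ideal gas, T constant).
W = nRT ln(V₂/V₁) = 2.30×8.314×511×ln(7.63) = 19900 J.
Q = ΔU + W = 19900 J.
Net over both steps: W = 9200 J, Q = 15100 J, ΔU = 5870 J.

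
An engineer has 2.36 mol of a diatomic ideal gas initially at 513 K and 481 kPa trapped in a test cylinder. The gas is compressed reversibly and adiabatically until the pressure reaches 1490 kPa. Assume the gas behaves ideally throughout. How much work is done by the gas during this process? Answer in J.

V₁ = nRT₁/P₁ = 2.36×8.314×513/481 = 20.9 L.
Adiabatic: T₂/T₁ = (P₂/P₁)^((γ−1)/γ) ⇒ T₂ = 513×(3.10)^0.286 = 709 K; V₂ = 9.33 L.
ΔU = nCvΔT = 2.36×20.8×(709−513) = 9600 J.
Q = 0 for an adiabatic process, so W = −ΔU = -9600 J.

-9600 J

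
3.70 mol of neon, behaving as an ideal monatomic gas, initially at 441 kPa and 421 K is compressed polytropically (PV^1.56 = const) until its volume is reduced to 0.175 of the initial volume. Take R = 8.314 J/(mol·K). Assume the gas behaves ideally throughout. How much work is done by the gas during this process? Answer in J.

-38300 J

V₁ = nRT₁/P₁ = 3.70×8.314×421/441 = 29.4 L.
Polytropic n=1.56: T₂ = T₁(V₁/V₂)^(n−1) = 421×(5.71)^0.56 = 1120 K; P₂ = P₁(V₁/V₂)^n = 6690 kPa.
W = (P₁V₁−P₂V₂)/(n−1) = (441×29.4−6690×5.14)/0.56 = -38300 J.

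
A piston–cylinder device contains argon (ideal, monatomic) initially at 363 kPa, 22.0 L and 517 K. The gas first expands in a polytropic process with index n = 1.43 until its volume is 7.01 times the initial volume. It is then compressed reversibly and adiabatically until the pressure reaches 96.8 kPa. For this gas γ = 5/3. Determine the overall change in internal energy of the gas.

-2670 J

n = P₁V₁/(RT₁) = 363×22.0/(8.314×517) = 1.86 mol.
Step 1 — Polytropic n=1.43: T₂ = T₁(V₁/V₂)^(n−1) = 517×(0.143)^0.43 = 224 K; P₂ = P₁(V₁/V₂)^n = 22.4 kPa.
W = (P₁V₁−P₂V₂)/(n−1) = (363×22.0−22.4×154)/0.43 = 10500 J.
ΔU = nCvΔT = 1.86×12.5×(224−517) = -6790 J.
Q = ΔU + W = 3740 J.
State after step 1: P = 22.4 kPa, V = 154 L, T = 224 K.
Step 2 — Adiabatic: T₂/T₁ = (P₂/P₁)^((γ−1)/γ) ⇒ T₂ = 224×(4.32)^0.400 = 402 K; V₂ = 64.1 L.
ΔU = nCvΔT = 1.86×12.5×(402−224) = 4120 J.
Q = 0 for an adiabatic process, so W = −ΔU = -4120 J.
Net over both steps: W = 6410 J, Q = 3740 J, ΔU = -2670 J.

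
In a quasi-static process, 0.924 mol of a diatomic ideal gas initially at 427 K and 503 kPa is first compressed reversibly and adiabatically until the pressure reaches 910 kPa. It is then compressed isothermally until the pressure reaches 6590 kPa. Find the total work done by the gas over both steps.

-9210 J

V₁ = nRT₁/P₁ = 0.924×8.314×427/503 = 6.52 L.
Step 1 — Adiabatic: T₂/T₁ = (P₂/P₁)^((γ−1)/γ) ⇒ T₂ = 427×(1.81)^0.286 = 506 K; V₂ = 4.27 L.
ΔU = nCvΔT = 0.924×20.8×(506−427) = 1510 J.
Q = 0 for an adiabatic process, so W = −ΔU = -1510 J.
State after step 1: P = 910 kPa, V = 4.27 L, T = 506 K.
Step 2 — Isothermal: T stays 506 K; PV = const ⇒ V₂ = 0.590 L, P₂ = 6590 kPa.
ΔU = 0 (ideal gas, T constant).
W = nRT ln(V₂/V₁) = 0.924×8.314×506×ln(0.138) = -7690 J.
Q = ΔU + W = -7690 J.
Net over both steps: W = -9210 J, Q = -7690 J, ΔU = 1510 J.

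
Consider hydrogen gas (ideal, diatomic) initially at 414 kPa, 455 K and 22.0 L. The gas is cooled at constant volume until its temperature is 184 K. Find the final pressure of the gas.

Isochoric: V stays 22.0 L; P/T = const ⇒ T₂ = 184 K, P₂ = 167 kPa.

167 kPa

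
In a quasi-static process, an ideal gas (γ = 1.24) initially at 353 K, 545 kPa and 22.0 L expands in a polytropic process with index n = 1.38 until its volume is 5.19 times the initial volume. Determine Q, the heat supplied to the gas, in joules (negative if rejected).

-8560 J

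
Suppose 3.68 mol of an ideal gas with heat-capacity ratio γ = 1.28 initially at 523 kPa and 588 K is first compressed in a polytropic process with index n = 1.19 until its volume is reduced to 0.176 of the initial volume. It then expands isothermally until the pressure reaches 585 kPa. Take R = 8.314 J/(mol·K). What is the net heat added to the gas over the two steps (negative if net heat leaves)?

V₁ = nRT₁/P₁ = 3.68×8.314×588/523 = 34.4 L.
Step 1 — Polytropic n=1.19: T₂ = T₁(V₁/V₂)^(n−1) = 588×(5.68)^0.19 = 818 K; P₂ = P₁(V₁/V₂)^n = 4130 kPa.
W = (P₁V₁−P₂V₂)/(n−1) = (523×34.4−4130×6.05)/0.19 = -37000 J.
ΔU = nCvΔT = 3.68×29.7×(818−588) = 25100 J.
Q = ΔU + W = -11900 J.
State after step 1: P = 4130 kPa, V = 6.05 L, T = 818 K.
Step 2 — Isothermal: T stays 818 K; PV = const ⇒ V₂ = 42.8 L, P₂ = 585 kPa.
ΔU = 0 (ideal gas, T constant).
W = nRT ln(V₂/V₁) = 3.68×8.314×818×ln(7.07) = 48900 J.
Q = ΔU + W = 48900 J.
Net over both steps: W = 11900 J, Q = 37000 J, ΔU = 25100 J.

37000 J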